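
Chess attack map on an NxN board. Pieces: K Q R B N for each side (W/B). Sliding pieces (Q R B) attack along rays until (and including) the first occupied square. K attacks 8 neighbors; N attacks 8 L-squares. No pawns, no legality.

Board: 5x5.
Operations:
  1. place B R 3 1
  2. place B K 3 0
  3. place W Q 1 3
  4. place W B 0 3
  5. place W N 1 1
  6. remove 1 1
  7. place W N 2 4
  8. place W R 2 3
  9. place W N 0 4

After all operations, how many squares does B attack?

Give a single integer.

Answer: 11

Derivation:
Op 1: place BR@(3,1)
Op 2: place BK@(3,0)
Op 3: place WQ@(1,3)
Op 4: place WB@(0,3)
Op 5: place WN@(1,1)
Op 6: remove (1,1)
Op 7: place WN@(2,4)
Op 8: place WR@(2,3)
Op 9: place WN@(0,4)
Per-piece attacks for B:
  BK@(3,0): attacks (3,1) (4,0) (2,0) (4,1) (2,1)
  BR@(3,1): attacks (3,2) (3,3) (3,4) (3,0) (4,1) (2,1) (1,1) (0,1) [ray(0,-1) blocked at (3,0)]
Union (11 distinct): (0,1) (1,1) (2,0) (2,1) (3,0) (3,1) (3,2) (3,3) (3,4) (4,0) (4,1)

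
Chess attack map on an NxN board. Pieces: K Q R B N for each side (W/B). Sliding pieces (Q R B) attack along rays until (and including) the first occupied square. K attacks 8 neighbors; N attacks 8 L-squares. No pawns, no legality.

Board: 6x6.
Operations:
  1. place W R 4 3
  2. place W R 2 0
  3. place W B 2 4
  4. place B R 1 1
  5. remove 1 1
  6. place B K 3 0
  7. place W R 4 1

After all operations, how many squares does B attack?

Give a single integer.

Op 1: place WR@(4,3)
Op 2: place WR@(2,0)
Op 3: place WB@(2,4)
Op 4: place BR@(1,1)
Op 5: remove (1,1)
Op 6: place BK@(3,0)
Op 7: place WR@(4,1)
Per-piece attacks for B:
  BK@(3,0): attacks (3,1) (4,0) (2,0) (4,1) (2,1)
Union (5 distinct): (2,0) (2,1) (3,1) (4,0) (4,1)

Answer: 5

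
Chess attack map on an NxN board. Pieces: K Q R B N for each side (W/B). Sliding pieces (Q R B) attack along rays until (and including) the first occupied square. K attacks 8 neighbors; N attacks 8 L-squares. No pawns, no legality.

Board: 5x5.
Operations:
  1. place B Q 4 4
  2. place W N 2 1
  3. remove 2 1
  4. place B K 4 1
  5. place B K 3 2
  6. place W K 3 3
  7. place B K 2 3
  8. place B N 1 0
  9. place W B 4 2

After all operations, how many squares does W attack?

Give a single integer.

Answer: 11

Derivation:
Op 1: place BQ@(4,4)
Op 2: place WN@(2,1)
Op 3: remove (2,1)
Op 4: place BK@(4,1)
Op 5: place BK@(3,2)
Op 6: place WK@(3,3)
Op 7: place BK@(2,3)
Op 8: place BN@(1,0)
Op 9: place WB@(4,2)
Per-piece attacks for W:
  WK@(3,3): attacks (3,4) (3,2) (4,3) (2,3) (4,4) (4,2) (2,4) (2,2)
  WB@(4,2): attacks (3,3) (3,1) (2,0) [ray(-1,1) blocked at (3,3)]
Union (11 distinct): (2,0) (2,2) (2,3) (2,4) (3,1) (3,2) (3,3) (3,4) (4,2) (4,3) (4,4)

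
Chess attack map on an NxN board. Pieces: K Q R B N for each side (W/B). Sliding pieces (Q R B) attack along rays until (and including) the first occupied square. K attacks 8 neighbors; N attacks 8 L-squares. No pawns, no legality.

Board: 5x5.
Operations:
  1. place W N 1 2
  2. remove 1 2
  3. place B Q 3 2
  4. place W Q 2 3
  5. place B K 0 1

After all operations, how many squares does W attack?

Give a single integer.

Answer: 13

Derivation:
Op 1: place WN@(1,2)
Op 2: remove (1,2)
Op 3: place BQ@(3,2)
Op 4: place WQ@(2,3)
Op 5: place BK@(0,1)
Per-piece attacks for W:
  WQ@(2,3): attacks (2,4) (2,2) (2,1) (2,0) (3,3) (4,3) (1,3) (0,3) (3,4) (3,2) (1,4) (1,2) (0,1) [ray(1,-1) blocked at (3,2); ray(-1,-1) blocked at (0,1)]
Union (13 distinct): (0,1) (0,3) (1,2) (1,3) (1,4) (2,0) (2,1) (2,2) (2,4) (3,2) (3,3) (3,4) (4,3)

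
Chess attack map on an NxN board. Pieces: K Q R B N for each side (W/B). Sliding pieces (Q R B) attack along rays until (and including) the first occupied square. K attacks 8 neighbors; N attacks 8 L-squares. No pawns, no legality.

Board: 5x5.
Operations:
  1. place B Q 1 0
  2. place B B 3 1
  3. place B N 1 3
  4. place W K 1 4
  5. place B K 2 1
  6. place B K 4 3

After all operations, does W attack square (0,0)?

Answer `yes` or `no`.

Op 1: place BQ@(1,0)
Op 2: place BB@(3,1)
Op 3: place BN@(1,3)
Op 4: place WK@(1,4)
Op 5: place BK@(2,1)
Op 6: place BK@(4,3)
Per-piece attacks for W:
  WK@(1,4): attacks (1,3) (2,4) (0,4) (2,3) (0,3)
W attacks (0,0): no

Answer: no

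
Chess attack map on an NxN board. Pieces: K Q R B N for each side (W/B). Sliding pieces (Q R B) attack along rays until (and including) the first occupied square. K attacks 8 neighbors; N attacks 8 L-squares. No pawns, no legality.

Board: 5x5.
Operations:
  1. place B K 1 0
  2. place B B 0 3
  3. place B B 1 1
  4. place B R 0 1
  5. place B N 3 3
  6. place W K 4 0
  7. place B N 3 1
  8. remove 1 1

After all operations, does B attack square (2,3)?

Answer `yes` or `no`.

Op 1: place BK@(1,0)
Op 2: place BB@(0,3)
Op 3: place BB@(1,1)
Op 4: place BR@(0,1)
Op 5: place BN@(3,3)
Op 6: place WK@(4,0)
Op 7: place BN@(3,1)
Op 8: remove (1,1)
Per-piece attacks for B:
  BR@(0,1): attacks (0,2) (0,3) (0,0) (1,1) (2,1) (3,1) [ray(0,1) blocked at (0,3); ray(1,0) blocked at (3,1)]
  BB@(0,3): attacks (1,4) (1,2) (2,1) (3,0)
  BK@(1,0): attacks (1,1) (2,0) (0,0) (2,1) (0,1)
  BN@(3,1): attacks (4,3) (2,3) (1,2) (1,0)
  BN@(3,3): attacks (1,4) (4,1) (2,1) (1,2)
B attacks (2,3): yes

Answer: yes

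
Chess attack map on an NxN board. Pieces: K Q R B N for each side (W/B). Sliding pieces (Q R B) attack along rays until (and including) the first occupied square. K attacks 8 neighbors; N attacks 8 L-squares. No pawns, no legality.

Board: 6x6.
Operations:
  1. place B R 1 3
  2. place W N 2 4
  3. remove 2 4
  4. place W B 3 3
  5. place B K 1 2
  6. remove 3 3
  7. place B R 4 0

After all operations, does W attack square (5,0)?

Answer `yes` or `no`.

Answer: no

Derivation:
Op 1: place BR@(1,3)
Op 2: place WN@(2,4)
Op 3: remove (2,4)
Op 4: place WB@(3,3)
Op 5: place BK@(1,2)
Op 6: remove (3,3)
Op 7: place BR@(4,0)
Per-piece attacks for W:
W attacks (5,0): no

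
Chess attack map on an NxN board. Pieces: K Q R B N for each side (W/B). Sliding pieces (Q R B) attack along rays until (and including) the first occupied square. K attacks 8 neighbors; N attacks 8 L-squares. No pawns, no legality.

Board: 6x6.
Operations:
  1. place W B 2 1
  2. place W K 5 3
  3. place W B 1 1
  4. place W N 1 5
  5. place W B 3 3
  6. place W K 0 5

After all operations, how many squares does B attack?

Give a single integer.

Op 1: place WB@(2,1)
Op 2: place WK@(5,3)
Op 3: place WB@(1,1)
Op 4: place WN@(1,5)
Op 5: place WB@(3,3)
Op 6: place WK@(0,5)
Per-piece attacks for B:
Union (0 distinct): (none)

Answer: 0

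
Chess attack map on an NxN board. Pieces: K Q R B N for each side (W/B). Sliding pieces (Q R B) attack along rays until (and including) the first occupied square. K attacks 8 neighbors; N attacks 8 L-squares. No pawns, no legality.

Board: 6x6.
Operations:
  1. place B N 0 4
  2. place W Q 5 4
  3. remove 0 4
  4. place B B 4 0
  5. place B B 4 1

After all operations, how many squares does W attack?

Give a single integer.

Answer: 15

Derivation:
Op 1: place BN@(0,4)
Op 2: place WQ@(5,4)
Op 3: remove (0,4)
Op 4: place BB@(4,0)
Op 5: place BB@(4,1)
Per-piece attacks for W:
  WQ@(5,4): attacks (5,5) (5,3) (5,2) (5,1) (5,0) (4,4) (3,4) (2,4) (1,4) (0,4) (4,5) (4,3) (3,2) (2,1) (1,0)
Union (15 distinct): (0,4) (1,0) (1,4) (2,1) (2,4) (3,2) (3,4) (4,3) (4,4) (4,5) (5,0) (5,1) (5,2) (5,3) (5,5)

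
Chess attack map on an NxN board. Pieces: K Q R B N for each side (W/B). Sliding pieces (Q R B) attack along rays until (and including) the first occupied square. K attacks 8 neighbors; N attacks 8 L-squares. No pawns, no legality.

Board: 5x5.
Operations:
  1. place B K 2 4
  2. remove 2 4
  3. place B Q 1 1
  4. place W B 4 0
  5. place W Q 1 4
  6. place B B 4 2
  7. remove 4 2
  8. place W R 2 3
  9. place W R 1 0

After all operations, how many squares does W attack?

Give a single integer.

Answer: 18

Derivation:
Op 1: place BK@(2,4)
Op 2: remove (2,4)
Op 3: place BQ@(1,1)
Op 4: place WB@(4,0)
Op 5: place WQ@(1,4)
Op 6: place BB@(4,2)
Op 7: remove (4,2)
Op 8: place WR@(2,3)
Op 9: place WR@(1,0)
Per-piece attacks for W:
  WR@(1,0): attacks (1,1) (2,0) (3,0) (4,0) (0,0) [ray(0,1) blocked at (1,1); ray(1,0) blocked at (4,0)]
  WQ@(1,4): attacks (1,3) (1,2) (1,1) (2,4) (3,4) (4,4) (0,4) (2,3) (0,3) [ray(0,-1) blocked at (1,1); ray(1,-1) blocked at (2,3)]
  WR@(2,3): attacks (2,4) (2,2) (2,1) (2,0) (3,3) (4,3) (1,3) (0,3)
  WB@(4,0): attacks (3,1) (2,2) (1,3) (0,4)
Union (18 distinct): (0,0) (0,3) (0,4) (1,1) (1,2) (1,3) (2,0) (2,1) (2,2) (2,3) (2,4) (3,0) (3,1) (3,3) (3,4) (4,0) (4,3) (4,4)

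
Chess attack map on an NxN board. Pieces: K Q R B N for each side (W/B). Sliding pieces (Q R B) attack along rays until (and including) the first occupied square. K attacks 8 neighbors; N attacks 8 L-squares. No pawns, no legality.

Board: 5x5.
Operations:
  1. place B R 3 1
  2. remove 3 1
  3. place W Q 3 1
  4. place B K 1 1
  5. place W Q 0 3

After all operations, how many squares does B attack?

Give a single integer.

Answer: 8

Derivation:
Op 1: place BR@(3,1)
Op 2: remove (3,1)
Op 3: place WQ@(3,1)
Op 4: place BK@(1,1)
Op 5: place WQ@(0,3)
Per-piece attacks for B:
  BK@(1,1): attacks (1,2) (1,0) (2,1) (0,1) (2,2) (2,0) (0,2) (0,0)
Union (8 distinct): (0,0) (0,1) (0,2) (1,0) (1,2) (2,0) (2,1) (2,2)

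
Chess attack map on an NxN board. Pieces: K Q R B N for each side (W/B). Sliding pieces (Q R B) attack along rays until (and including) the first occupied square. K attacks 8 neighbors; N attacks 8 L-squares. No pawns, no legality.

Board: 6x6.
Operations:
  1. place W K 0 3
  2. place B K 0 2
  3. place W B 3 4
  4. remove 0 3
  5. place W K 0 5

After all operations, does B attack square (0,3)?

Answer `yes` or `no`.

Op 1: place WK@(0,3)
Op 2: place BK@(0,2)
Op 3: place WB@(3,4)
Op 4: remove (0,3)
Op 5: place WK@(0,5)
Per-piece attacks for B:
  BK@(0,2): attacks (0,3) (0,1) (1,2) (1,3) (1,1)
B attacks (0,3): yes

Answer: yes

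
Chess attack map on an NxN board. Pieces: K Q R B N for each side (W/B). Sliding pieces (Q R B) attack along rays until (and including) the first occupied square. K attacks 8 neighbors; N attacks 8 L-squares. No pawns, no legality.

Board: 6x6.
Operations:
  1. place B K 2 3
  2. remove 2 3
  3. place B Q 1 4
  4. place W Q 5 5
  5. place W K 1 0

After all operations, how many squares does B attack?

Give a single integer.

Op 1: place BK@(2,3)
Op 2: remove (2,3)
Op 3: place BQ@(1,4)
Op 4: place WQ@(5,5)
Op 5: place WK@(1,0)
Per-piece attacks for B:
  BQ@(1,4): attacks (1,5) (1,3) (1,2) (1,1) (1,0) (2,4) (3,4) (4,4) (5,4) (0,4) (2,5) (2,3) (3,2) (4,1) (5,0) (0,5) (0,3) [ray(0,-1) blocked at (1,0)]
Union (17 distinct): (0,3) (0,4) (0,5) (1,0) (1,1) (1,2) (1,3) (1,5) (2,3) (2,4) (2,5) (3,2) (3,4) (4,1) (4,4) (5,0) (5,4)

Answer: 17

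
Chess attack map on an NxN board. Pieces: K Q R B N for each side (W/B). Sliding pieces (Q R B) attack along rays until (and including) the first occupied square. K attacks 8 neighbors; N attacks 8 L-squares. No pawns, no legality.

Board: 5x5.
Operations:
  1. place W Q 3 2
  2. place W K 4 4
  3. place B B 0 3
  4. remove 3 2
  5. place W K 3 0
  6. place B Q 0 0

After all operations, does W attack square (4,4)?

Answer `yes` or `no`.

Answer: no

Derivation:
Op 1: place WQ@(3,2)
Op 2: place WK@(4,4)
Op 3: place BB@(0,3)
Op 4: remove (3,2)
Op 5: place WK@(3,0)
Op 6: place BQ@(0,0)
Per-piece attacks for W:
  WK@(3,0): attacks (3,1) (4,0) (2,0) (4,1) (2,1)
  WK@(4,4): attacks (4,3) (3,4) (3,3)
W attacks (4,4): no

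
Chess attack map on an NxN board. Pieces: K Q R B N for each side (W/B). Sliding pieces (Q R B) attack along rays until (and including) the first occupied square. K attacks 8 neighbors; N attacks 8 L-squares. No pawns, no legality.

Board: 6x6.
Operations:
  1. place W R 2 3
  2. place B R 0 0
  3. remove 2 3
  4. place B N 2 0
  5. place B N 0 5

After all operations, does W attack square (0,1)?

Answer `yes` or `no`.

Answer: no

Derivation:
Op 1: place WR@(2,3)
Op 2: place BR@(0,0)
Op 3: remove (2,3)
Op 4: place BN@(2,0)
Op 5: place BN@(0,5)
Per-piece attacks for W:
W attacks (0,1): no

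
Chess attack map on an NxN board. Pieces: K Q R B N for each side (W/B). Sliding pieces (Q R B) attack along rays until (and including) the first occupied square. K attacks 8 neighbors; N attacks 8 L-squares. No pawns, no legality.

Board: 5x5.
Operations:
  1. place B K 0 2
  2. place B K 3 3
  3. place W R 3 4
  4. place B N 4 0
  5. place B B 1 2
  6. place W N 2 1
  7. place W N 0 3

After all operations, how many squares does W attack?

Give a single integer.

Answer: 12

Derivation:
Op 1: place BK@(0,2)
Op 2: place BK@(3,3)
Op 3: place WR@(3,4)
Op 4: place BN@(4,0)
Op 5: place BB@(1,2)
Op 6: place WN@(2,1)
Op 7: place WN@(0,3)
Per-piece attacks for W:
  WN@(0,3): attacks (2,4) (1,1) (2,2)
  WN@(2,1): attacks (3,3) (4,2) (1,3) (0,2) (4,0) (0,0)
  WR@(3,4): attacks (3,3) (4,4) (2,4) (1,4) (0,4) [ray(0,-1) blocked at (3,3)]
Union (12 distinct): (0,0) (0,2) (0,4) (1,1) (1,3) (1,4) (2,2) (2,4) (3,3) (4,0) (4,2) (4,4)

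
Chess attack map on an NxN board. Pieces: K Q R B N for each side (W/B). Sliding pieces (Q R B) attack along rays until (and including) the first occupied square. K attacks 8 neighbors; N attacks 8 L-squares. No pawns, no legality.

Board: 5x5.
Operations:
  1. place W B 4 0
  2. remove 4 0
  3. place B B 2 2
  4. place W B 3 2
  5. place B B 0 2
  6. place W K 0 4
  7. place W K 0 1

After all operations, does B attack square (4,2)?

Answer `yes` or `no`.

Op 1: place WB@(4,0)
Op 2: remove (4,0)
Op 3: place BB@(2,2)
Op 4: place WB@(3,2)
Op 5: place BB@(0,2)
Op 6: place WK@(0,4)
Op 7: place WK@(0,1)
Per-piece attacks for B:
  BB@(0,2): attacks (1,3) (2,4) (1,1) (2,0)
  BB@(2,2): attacks (3,3) (4,4) (3,1) (4,0) (1,3) (0,4) (1,1) (0,0) [ray(-1,1) blocked at (0,4)]
B attacks (4,2): no

Answer: no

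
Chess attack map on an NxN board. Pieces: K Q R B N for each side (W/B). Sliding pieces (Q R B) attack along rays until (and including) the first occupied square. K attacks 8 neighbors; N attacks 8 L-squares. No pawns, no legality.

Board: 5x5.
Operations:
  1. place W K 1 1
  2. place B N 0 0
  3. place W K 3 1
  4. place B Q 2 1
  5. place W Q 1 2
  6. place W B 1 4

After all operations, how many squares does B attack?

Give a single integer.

Op 1: place WK@(1,1)
Op 2: place BN@(0,0)
Op 3: place WK@(3,1)
Op 4: place BQ@(2,1)
Op 5: place WQ@(1,2)
Op 6: place WB@(1,4)
Per-piece attacks for B:
  BN@(0,0): attacks (1,2) (2,1)
  BQ@(2,1): attacks (2,2) (2,3) (2,4) (2,0) (3,1) (1,1) (3,2) (4,3) (3,0) (1,2) (1,0) [ray(1,0) blocked at (3,1); ray(-1,0) blocked at (1,1); ray(-1,1) blocked at (1,2)]
Union (12 distinct): (1,0) (1,1) (1,2) (2,0) (2,1) (2,2) (2,3) (2,4) (3,0) (3,1) (3,2) (4,3)

Answer: 12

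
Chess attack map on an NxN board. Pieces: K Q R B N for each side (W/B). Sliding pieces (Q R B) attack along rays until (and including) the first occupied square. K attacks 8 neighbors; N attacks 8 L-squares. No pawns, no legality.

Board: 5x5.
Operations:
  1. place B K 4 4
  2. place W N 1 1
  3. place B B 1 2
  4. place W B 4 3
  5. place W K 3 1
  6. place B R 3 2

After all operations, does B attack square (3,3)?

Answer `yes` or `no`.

Answer: yes

Derivation:
Op 1: place BK@(4,4)
Op 2: place WN@(1,1)
Op 3: place BB@(1,2)
Op 4: place WB@(4,3)
Op 5: place WK@(3,1)
Op 6: place BR@(3,2)
Per-piece attacks for B:
  BB@(1,2): attacks (2,3) (3,4) (2,1) (3,0) (0,3) (0,1)
  BR@(3,2): attacks (3,3) (3,4) (3,1) (4,2) (2,2) (1,2) [ray(0,-1) blocked at (3,1); ray(-1,0) blocked at (1,2)]
  BK@(4,4): attacks (4,3) (3,4) (3,3)
B attacks (3,3): yes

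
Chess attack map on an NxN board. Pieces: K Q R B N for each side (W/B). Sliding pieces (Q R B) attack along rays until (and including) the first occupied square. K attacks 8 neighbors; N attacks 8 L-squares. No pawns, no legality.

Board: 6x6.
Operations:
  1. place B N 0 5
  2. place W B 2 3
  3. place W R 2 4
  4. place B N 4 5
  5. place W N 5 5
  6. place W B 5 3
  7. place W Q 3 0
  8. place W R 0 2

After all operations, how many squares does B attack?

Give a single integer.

Answer: 4

Derivation:
Op 1: place BN@(0,5)
Op 2: place WB@(2,3)
Op 3: place WR@(2,4)
Op 4: place BN@(4,5)
Op 5: place WN@(5,5)
Op 6: place WB@(5,3)
Op 7: place WQ@(3,0)
Op 8: place WR@(0,2)
Per-piece attacks for B:
  BN@(0,5): attacks (1,3) (2,4)
  BN@(4,5): attacks (5,3) (3,3) (2,4)
Union (4 distinct): (1,3) (2,4) (3,3) (5,3)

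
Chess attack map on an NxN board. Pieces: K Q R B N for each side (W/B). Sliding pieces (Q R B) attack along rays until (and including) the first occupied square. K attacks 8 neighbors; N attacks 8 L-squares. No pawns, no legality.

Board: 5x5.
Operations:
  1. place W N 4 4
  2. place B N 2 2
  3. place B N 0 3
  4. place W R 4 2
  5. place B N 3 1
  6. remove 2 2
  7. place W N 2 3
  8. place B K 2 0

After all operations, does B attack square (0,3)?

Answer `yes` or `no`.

Op 1: place WN@(4,4)
Op 2: place BN@(2,2)
Op 3: place BN@(0,3)
Op 4: place WR@(4,2)
Op 5: place BN@(3,1)
Op 6: remove (2,2)
Op 7: place WN@(2,3)
Op 8: place BK@(2,0)
Per-piece attacks for B:
  BN@(0,3): attacks (2,4) (1,1) (2,2)
  BK@(2,0): attacks (2,1) (3,0) (1,0) (3,1) (1,1)
  BN@(3,1): attacks (4,3) (2,3) (1,2) (1,0)
B attacks (0,3): no

Answer: no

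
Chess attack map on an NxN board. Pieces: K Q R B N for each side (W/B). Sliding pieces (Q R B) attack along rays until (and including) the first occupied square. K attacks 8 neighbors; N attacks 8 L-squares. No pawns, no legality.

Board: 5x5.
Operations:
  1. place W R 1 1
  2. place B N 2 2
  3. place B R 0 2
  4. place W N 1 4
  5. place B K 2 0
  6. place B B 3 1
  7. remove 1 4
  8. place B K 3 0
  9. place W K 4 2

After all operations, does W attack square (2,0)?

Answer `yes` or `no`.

Op 1: place WR@(1,1)
Op 2: place BN@(2,2)
Op 3: place BR@(0,2)
Op 4: place WN@(1,4)
Op 5: place BK@(2,0)
Op 6: place BB@(3,1)
Op 7: remove (1,4)
Op 8: place BK@(3,0)
Op 9: place WK@(4,2)
Per-piece attacks for W:
  WR@(1,1): attacks (1,2) (1,3) (1,4) (1,0) (2,1) (3,1) (0,1) [ray(1,0) blocked at (3,1)]
  WK@(4,2): attacks (4,3) (4,1) (3,2) (3,3) (3,1)
W attacks (2,0): no

Answer: no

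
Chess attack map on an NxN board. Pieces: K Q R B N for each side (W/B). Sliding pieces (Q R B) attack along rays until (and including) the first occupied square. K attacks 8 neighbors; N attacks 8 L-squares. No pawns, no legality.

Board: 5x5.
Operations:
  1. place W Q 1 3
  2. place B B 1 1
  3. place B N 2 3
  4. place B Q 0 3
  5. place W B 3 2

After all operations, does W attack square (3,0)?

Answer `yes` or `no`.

Answer: no

Derivation:
Op 1: place WQ@(1,3)
Op 2: place BB@(1,1)
Op 3: place BN@(2,3)
Op 4: place BQ@(0,3)
Op 5: place WB@(3,2)
Per-piece attacks for W:
  WQ@(1,3): attacks (1,4) (1,2) (1,1) (2,3) (0,3) (2,4) (2,2) (3,1) (4,0) (0,4) (0,2) [ray(0,-1) blocked at (1,1); ray(1,0) blocked at (2,3); ray(-1,0) blocked at (0,3)]
  WB@(3,2): attacks (4,3) (4,1) (2,3) (2,1) (1,0) [ray(-1,1) blocked at (2,3)]
W attacks (3,0): no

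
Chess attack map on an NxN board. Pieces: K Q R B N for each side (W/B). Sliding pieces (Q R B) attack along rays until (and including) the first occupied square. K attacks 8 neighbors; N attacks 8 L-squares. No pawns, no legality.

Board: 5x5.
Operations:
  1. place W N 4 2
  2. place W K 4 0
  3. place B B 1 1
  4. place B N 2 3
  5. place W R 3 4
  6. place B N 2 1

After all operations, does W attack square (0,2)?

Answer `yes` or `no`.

Answer: no

Derivation:
Op 1: place WN@(4,2)
Op 2: place WK@(4,0)
Op 3: place BB@(1,1)
Op 4: place BN@(2,3)
Op 5: place WR@(3,4)
Op 6: place BN@(2,1)
Per-piece attacks for W:
  WR@(3,4): attacks (3,3) (3,2) (3,1) (3,0) (4,4) (2,4) (1,4) (0,4)
  WK@(4,0): attacks (4,1) (3,0) (3,1)
  WN@(4,2): attacks (3,4) (2,3) (3,0) (2,1)
W attacks (0,2): no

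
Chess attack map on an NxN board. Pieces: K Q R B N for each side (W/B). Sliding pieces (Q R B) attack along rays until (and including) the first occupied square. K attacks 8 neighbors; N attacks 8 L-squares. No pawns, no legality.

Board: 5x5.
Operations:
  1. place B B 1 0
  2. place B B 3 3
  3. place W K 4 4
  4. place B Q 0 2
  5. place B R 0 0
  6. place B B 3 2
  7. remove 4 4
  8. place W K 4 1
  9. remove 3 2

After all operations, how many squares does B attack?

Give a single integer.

Op 1: place BB@(1,0)
Op 2: place BB@(3,3)
Op 3: place WK@(4,4)
Op 4: place BQ@(0,2)
Op 5: place BR@(0,0)
Op 6: place BB@(3,2)
Op 7: remove (4,4)
Op 8: place WK@(4,1)
Op 9: remove (3,2)
Per-piece attacks for B:
  BR@(0,0): attacks (0,1) (0,2) (1,0) [ray(0,1) blocked at (0,2); ray(1,0) blocked at (1,0)]
  BQ@(0,2): attacks (0,3) (0,4) (0,1) (0,0) (1,2) (2,2) (3,2) (4,2) (1,3) (2,4) (1,1) (2,0) [ray(0,-1) blocked at (0,0)]
  BB@(1,0): attacks (2,1) (3,2) (4,3) (0,1)
  BB@(3,3): attacks (4,4) (4,2) (2,4) (2,2) (1,1) (0,0) [ray(-1,-1) blocked at (0,0)]
Union (17 distinct): (0,0) (0,1) (0,2) (0,3) (0,4) (1,0) (1,1) (1,2) (1,3) (2,0) (2,1) (2,2) (2,4) (3,2) (4,2) (4,3) (4,4)

Answer: 17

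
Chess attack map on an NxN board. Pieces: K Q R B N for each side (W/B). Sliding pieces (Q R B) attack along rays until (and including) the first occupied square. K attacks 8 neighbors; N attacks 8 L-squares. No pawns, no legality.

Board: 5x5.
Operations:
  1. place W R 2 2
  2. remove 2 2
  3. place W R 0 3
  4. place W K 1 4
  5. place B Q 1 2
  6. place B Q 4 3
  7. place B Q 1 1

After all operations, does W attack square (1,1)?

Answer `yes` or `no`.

Answer: no

Derivation:
Op 1: place WR@(2,2)
Op 2: remove (2,2)
Op 3: place WR@(0,3)
Op 4: place WK@(1,4)
Op 5: place BQ@(1,2)
Op 6: place BQ@(4,3)
Op 7: place BQ@(1,1)
Per-piece attacks for W:
  WR@(0,3): attacks (0,4) (0,2) (0,1) (0,0) (1,3) (2,3) (3,3) (4,3) [ray(1,0) blocked at (4,3)]
  WK@(1,4): attacks (1,3) (2,4) (0,4) (2,3) (0,3)
W attacks (1,1): no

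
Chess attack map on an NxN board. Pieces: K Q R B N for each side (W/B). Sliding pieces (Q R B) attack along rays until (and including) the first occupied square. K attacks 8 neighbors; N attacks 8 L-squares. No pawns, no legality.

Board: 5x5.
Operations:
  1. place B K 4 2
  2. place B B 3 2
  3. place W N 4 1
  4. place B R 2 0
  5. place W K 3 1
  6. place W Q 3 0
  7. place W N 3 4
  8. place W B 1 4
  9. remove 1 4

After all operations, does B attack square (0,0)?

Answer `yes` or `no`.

Answer: yes

Derivation:
Op 1: place BK@(4,2)
Op 2: place BB@(3,2)
Op 3: place WN@(4,1)
Op 4: place BR@(2,0)
Op 5: place WK@(3,1)
Op 6: place WQ@(3,0)
Op 7: place WN@(3,4)
Op 8: place WB@(1,4)
Op 9: remove (1,4)
Per-piece attacks for B:
  BR@(2,0): attacks (2,1) (2,2) (2,3) (2,4) (3,0) (1,0) (0,0) [ray(1,0) blocked at (3,0)]
  BB@(3,2): attacks (4,3) (4,1) (2,3) (1,4) (2,1) (1,0) [ray(1,-1) blocked at (4,1)]
  BK@(4,2): attacks (4,3) (4,1) (3,2) (3,3) (3,1)
B attacks (0,0): yes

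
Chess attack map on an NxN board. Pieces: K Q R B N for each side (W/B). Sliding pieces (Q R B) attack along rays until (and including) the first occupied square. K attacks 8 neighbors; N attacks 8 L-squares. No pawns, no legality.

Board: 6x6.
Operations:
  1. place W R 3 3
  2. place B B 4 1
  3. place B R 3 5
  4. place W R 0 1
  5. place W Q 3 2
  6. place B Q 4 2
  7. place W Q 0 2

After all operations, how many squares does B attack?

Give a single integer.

Op 1: place WR@(3,3)
Op 2: place BB@(4,1)
Op 3: place BR@(3,5)
Op 4: place WR@(0,1)
Op 5: place WQ@(3,2)
Op 6: place BQ@(4,2)
Op 7: place WQ@(0,2)
Per-piece attacks for B:
  BR@(3,5): attacks (3,4) (3,3) (4,5) (5,5) (2,5) (1,5) (0,5) [ray(0,-1) blocked at (3,3)]
  BB@(4,1): attacks (5,2) (5,0) (3,2) (3,0) [ray(-1,1) blocked at (3,2)]
  BQ@(4,2): attacks (4,3) (4,4) (4,5) (4,1) (5,2) (3,2) (5,3) (5,1) (3,3) (3,1) (2,0) [ray(0,-1) blocked at (4,1); ray(-1,0) blocked at (3,2); ray(-1,1) blocked at (3,3)]
Union (18 distinct): (0,5) (1,5) (2,0) (2,5) (3,0) (3,1) (3,2) (3,3) (3,4) (4,1) (4,3) (4,4) (4,5) (5,0) (5,1) (5,2) (5,3) (5,5)

Answer: 18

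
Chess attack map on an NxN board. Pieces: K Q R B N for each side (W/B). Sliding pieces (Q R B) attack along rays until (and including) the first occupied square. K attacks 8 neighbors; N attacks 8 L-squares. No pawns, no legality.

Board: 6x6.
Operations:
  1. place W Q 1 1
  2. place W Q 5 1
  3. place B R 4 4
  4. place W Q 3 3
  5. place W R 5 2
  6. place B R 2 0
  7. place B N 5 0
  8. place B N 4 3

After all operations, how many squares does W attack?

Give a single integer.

Answer: 32

Derivation:
Op 1: place WQ@(1,1)
Op 2: place WQ@(5,1)
Op 3: place BR@(4,4)
Op 4: place WQ@(3,3)
Op 5: place WR@(5,2)
Op 6: place BR@(2,0)
Op 7: place BN@(5,0)
Op 8: place BN@(4,3)
Per-piece attacks for W:
  WQ@(1,1): attacks (1,2) (1,3) (1,4) (1,5) (1,0) (2,1) (3,1) (4,1) (5,1) (0,1) (2,2) (3,3) (2,0) (0,2) (0,0) [ray(1,0) blocked at (5,1); ray(1,1) blocked at (3,3); ray(1,-1) blocked at (2,0)]
  WQ@(3,3): attacks (3,4) (3,5) (3,2) (3,1) (3,0) (4,3) (2,3) (1,3) (0,3) (4,4) (4,2) (5,1) (2,4) (1,5) (2,2) (1,1) [ray(1,0) blocked at (4,3); ray(1,1) blocked at (4,4); ray(1,-1) blocked at (5,1); ray(-1,-1) blocked at (1,1)]
  WQ@(5,1): attacks (5,2) (5,0) (4,1) (3,1) (2,1) (1,1) (4,2) (3,3) (4,0) [ray(0,1) blocked at (5,2); ray(0,-1) blocked at (5,0); ray(-1,0) blocked at (1,1); ray(-1,1) blocked at (3,3)]
  WR@(5,2): attacks (5,3) (5,4) (5,5) (5,1) (4,2) (3,2) (2,2) (1,2) (0,2) [ray(0,-1) blocked at (5,1)]
Union (32 distinct): (0,0) (0,1) (0,2) (0,3) (1,0) (1,1) (1,2) (1,3) (1,4) (1,5) (2,0) (2,1) (2,2) (2,3) (2,4) (3,0) (3,1) (3,2) (3,3) (3,4) (3,5) (4,0) (4,1) (4,2) (4,3) (4,4) (5,0) (5,1) (5,2) (5,3) (5,4) (5,5)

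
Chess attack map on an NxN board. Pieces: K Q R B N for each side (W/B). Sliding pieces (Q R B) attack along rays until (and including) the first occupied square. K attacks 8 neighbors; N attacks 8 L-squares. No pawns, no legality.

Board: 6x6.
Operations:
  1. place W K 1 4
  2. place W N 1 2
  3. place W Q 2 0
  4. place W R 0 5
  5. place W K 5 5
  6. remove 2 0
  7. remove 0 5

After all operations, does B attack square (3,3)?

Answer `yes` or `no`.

Op 1: place WK@(1,4)
Op 2: place WN@(1,2)
Op 3: place WQ@(2,0)
Op 4: place WR@(0,5)
Op 5: place WK@(5,5)
Op 6: remove (2,0)
Op 7: remove (0,5)
Per-piece attacks for B:
B attacks (3,3): no

Answer: no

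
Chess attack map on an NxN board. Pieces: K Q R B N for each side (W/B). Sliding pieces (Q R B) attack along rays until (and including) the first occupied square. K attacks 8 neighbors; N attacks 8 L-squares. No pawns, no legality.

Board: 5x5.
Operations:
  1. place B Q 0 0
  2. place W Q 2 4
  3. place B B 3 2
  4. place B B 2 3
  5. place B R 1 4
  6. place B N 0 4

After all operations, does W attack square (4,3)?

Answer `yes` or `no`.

Answer: no

Derivation:
Op 1: place BQ@(0,0)
Op 2: place WQ@(2,4)
Op 3: place BB@(3,2)
Op 4: place BB@(2,3)
Op 5: place BR@(1,4)
Op 6: place BN@(0,4)
Per-piece attacks for W:
  WQ@(2,4): attacks (2,3) (3,4) (4,4) (1,4) (3,3) (4,2) (1,3) (0,2) [ray(0,-1) blocked at (2,3); ray(-1,0) blocked at (1,4)]
W attacks (4,3): no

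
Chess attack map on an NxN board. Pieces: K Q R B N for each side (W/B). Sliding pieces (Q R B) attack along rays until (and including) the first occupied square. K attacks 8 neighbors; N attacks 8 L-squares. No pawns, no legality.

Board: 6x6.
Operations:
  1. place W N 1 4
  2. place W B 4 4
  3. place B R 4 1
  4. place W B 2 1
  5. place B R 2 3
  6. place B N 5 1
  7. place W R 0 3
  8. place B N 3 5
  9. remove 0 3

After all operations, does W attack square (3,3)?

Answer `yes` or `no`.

Op 1: place WN@(1,4)
Op 2: place WB@(4,4)
Op 3: place BR@(4,1)
Op 4: place WB@(2,1)
Op 5: place BR@(2,3)
Op 6: place BN@(5,1)
Op 7: place WR@(0,3)
Op 8: place BN@(3,5)
Op 9: remove (0,3)
Per-piece attacks for W:
  WN@(1,4): attacks (3,5) (2,2) (3,3) (0,2)
  WB@(2,1): attacks (3,2) (4,3) (5,4) (3,0) (1,2) (0,3) (1,0)
  WB@(4,4): attacks (5,5) (5,3) (3,5) (3,3) (2,2) (1,1) (0,0) [ray(-1,1) blocked at (3,5)]
W attacks (3,3): yes

Answer: yes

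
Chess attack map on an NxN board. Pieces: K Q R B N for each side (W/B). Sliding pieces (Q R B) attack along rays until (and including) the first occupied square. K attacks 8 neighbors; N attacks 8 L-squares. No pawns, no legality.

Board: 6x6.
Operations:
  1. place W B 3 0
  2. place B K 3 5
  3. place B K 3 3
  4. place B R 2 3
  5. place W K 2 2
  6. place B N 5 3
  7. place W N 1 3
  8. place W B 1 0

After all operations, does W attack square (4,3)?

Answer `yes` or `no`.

Answer: yes

Derivation:
Op 1: place WB@(3,0)
Op 2: place BK@(3,5)
Op 3: place BK@(3,3)
Op 4: place BR@(2,3)
Op 5: place WK@(2,2)
Op 6: place BN@(5,3)
Op 7: place WN@(1,3)
Op 8: place WB@(1,0)
Per-piece attacks for W:
  WB@(1,0): attacks (2,1) (3,2) (4,3) (5,4) (0,1)
  WN@(1,3): attacks (2,5) (3,4) (0,5) (2,1) (3,2) (0,1)
  WK@(2,2): attacks (2,3) (2,1) (3,2) (1,2) (3,3) (3,1) (1,3) (1,1)
  WB@(3,0): attacks (4,1) (5,2) (2,1) (1,2) (0,3)
W attacks (4,3): yes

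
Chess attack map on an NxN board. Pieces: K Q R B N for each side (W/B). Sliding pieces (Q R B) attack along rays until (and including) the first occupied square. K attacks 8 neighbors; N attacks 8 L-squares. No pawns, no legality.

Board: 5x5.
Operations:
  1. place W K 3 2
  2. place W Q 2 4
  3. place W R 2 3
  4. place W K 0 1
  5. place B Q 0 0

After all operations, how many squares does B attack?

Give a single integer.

Answer: 9

Derivation:
Op 1: place WK@(3,2)
Op 2: place WQ@(2,4)
Op 3: place WR@(2,3)
Op 4: place WK@(0,1)
Op 5: place BQ@(0,0)
Per-piece attacks for B:
  BQ@(0,0): attacks (0,1) (1,0) (2,0) (3,0) (4,0) (1,1) (2,2) (3,3) (4,4) [ray(0,1) blocked at (0,1)]
Union (9 distinct): (0,1) (1,0) (1,1) (2,0) (2,2) (3,0) (3,3) (4,0) (4,4)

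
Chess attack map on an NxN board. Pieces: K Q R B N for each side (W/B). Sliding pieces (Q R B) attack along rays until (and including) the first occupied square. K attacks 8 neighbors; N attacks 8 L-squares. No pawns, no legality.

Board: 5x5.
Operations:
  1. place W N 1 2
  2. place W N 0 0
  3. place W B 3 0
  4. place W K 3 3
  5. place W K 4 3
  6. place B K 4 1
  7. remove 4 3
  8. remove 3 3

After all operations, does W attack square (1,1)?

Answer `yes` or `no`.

Answer: no

Derivation:
Op 1: place WN@(1,2)
Op 2: place WN@(0,0)
Op 3: place WB@(3,0)
Op 4: place WK@(3,3)
Op 5: place WK@(4,3)
Op 6: place BK@(4,1)
Op 7: remove (4,3)
Op 8: remove (3,3)
Per-piece attacks for W:
  WN@(0,0): attacks (1,2) (2,1)
  WN@(1,2): attacks (2,4) (3,3) (0,4) (2,0) (3,1) (0,0)
  WB@(3,0): attacks (4,1) (2,1) (1,2) [ray(1,1) blocked at (4,1); ray(-1,1) blocked at (1,2)]
W attacks (1,1): no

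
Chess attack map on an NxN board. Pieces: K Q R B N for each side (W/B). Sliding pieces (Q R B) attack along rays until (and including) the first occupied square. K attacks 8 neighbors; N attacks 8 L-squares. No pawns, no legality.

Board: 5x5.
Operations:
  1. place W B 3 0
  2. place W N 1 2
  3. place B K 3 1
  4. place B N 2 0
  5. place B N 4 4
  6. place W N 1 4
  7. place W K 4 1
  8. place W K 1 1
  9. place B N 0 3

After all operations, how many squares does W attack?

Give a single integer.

Answer: 17

Derivation:
Op 1: place WB@(3,0)
Op 2: place WN@(1,2)
Op 3: place BK@(3,1)
Op 4: place BN@(2,0)
Op 5: place BN@(4,4)
Op 6: place WN@(1,4)
Op 7: place WK@(4,1)
Op 8: place WK@(1,1)
Op 9: place BN@(0,3)
Per-piece attacks for W:
  WK@(1,1): attacks (1,2) (1,0) (2,1) (0,1) (2,2) (2,0) (0,2) (0,0)
  WN@(1,2): attacks (2,4) (3,3) (0,4) (2,0) (3,1) (0,0)
  WN@(1,4): attacks (2,2) (3,3) (0,2)
  WB@(3,0): attacks (4,1) (2,1) (1,2) [ray(1,1) blocked at (4,1); ray(-1,1) blocked at (1,2)]
  WK@(4,1): attacks (4,2) (4,0) (3,1) (3,2) (3,0)
Union (17 distinct): (0,0) (0,1) (0,2) (0,4) (1,0) (1,2) (2,0) (2,1) (2,2) (2,4) (3,0) (3,1) (3,2) (3,3) (4,0) (4,1) (4,2)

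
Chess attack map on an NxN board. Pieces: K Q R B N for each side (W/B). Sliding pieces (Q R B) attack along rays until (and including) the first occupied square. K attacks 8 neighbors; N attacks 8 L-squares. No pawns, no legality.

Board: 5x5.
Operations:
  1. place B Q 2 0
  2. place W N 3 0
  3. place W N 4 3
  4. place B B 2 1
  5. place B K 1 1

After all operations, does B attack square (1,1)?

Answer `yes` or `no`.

Op 1: place BQ@(2,0)
Op 2: place WN@(3,0)
Op 3: place WN@(4,3)
Op 4: place BB@(2,1)
Op 5: place BK@(1,1)
Per-piece attacks for B:
  BK@(1,1): attacks (1,2) (1,0) (2,1) (0,1) (2,2) (2,0) (0,2) (0,0)
  BQ@(2,0): attacks (2,1) (3,0) (1,0) (0,0) (3,1) (4,2) (1,1) [ray(0,1) blocked at (2,1); ray(1,0) blocked at (3,0); ray(-1,1) blocked at (1,1)]
  BB@(2,1): attacks (3,2) (4,3) (3,0) (1,2) (0,3) (1,0) [ray(1,1) blocked at (4,3); ray(1,-1) blocked at (3,0)]
B attacks (1,1): yes

Answer: yes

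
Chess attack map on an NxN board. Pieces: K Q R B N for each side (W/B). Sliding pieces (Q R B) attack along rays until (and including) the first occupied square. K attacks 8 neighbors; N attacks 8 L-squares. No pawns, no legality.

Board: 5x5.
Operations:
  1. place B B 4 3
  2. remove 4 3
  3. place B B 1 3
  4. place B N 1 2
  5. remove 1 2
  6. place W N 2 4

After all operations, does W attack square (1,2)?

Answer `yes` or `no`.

Op 1: place BB@(4,3)
Op 2: remove (4,3)
Op 3: place BB@(1,3)
Op 4: place BN@(1,2)
Op 5: remove (1,2)
Op 6: place WN@(2,4)
Per-piece attacks for W:
  WN@(2,4): attacks (3,2) (4,3) (1,2) (0,3)
W attacks (1,2): yes

Answer: yes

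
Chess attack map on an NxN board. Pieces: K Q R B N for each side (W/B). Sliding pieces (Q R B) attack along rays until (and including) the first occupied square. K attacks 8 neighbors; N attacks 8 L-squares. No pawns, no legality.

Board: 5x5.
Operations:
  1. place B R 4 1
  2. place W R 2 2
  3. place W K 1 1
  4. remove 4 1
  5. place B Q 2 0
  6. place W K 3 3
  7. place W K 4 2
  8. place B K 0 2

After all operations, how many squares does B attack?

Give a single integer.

Op 1: place BR@(4,1)
Op 2: place WR@(2,2)
Op 3: place WK@(1,1)
Op 4: remove (4,1)
Op 5: place BQ@(2,0)
Op 6: place WK@(3,3)
Op 7: place WK@(4,2)
Op 8: place BK@(0,2)
Per-piece attacks for B:
  BK@(0,2): attacks (0,3) (0,1) (1,2) (1,3) (1,1)
  BQ@(2,0): attacks (2,1) (2,2) (3,0) (4,0) (1,0) (0,0) (3,1) (4,2) (1,1) [ray(0,1) blocked at (2,2); ray(1,1) blocked at (4,2); ray(-1,1) blocked at (1,1)]
Union (13 distinct): (0,0) (0,1) (0,3) (1,0) (1,1) (1,2) (1,3) (2,1) (2,2) (3,0) (3,1) (4,0) (4,2)

Answer: 13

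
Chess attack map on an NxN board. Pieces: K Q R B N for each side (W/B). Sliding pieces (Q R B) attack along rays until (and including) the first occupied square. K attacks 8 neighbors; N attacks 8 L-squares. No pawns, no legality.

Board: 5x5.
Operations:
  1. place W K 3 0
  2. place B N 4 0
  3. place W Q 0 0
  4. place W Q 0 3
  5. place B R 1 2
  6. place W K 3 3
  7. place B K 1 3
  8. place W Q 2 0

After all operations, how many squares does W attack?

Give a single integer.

Answer: 25

Derivation:
Op 1: place WK@(3,0)
Op 2: place BN@(4,0)
Op 3: place WQ@(0,0)
Op 4: place WQ@(0,3)
Op 5: place BR@(1,2)
Op 6: place WK@(3,3)
Op 7: place BK@(1,3)
Op 8: place WQ@(2,0)
Per-piece attacks for W:
  WQ@(0,0): attacks (0,1) (0,2) (0,3) (1,0) (2,0) (1,1) (2,2) (3,3) [ray(0,1) blocked at (0,3); ray(1,0) blocked at (2,0); ray(1,1) blocked at (3,3)]
  WQ@(0,3): attacks (0,4) (0,2) (0,1) (0,0) (1,3) (1,4) (1,2) [ray(0,-1) blocked at (0,0); ray(1,0) blocked at (1,3); ray(1,-1) blocked at (1,2)]
  WQ@(2,0): attacks (2,1) (2,2) (2,3) (2,4) (3,0) (1,0) (0,0) (3,1) (4,2) (1,1) (0,2) [ray(1,0) blocked at (3,0); ray(-1,0) blocked at (0,0)]
  WK@(3,0): attacks (3,1) (4,0) (2,0) (4,1) (2,1)
  WK@(3,3): attacks (3,4) (3,2) (4,3) (2,3) (4,4) (4,2) (2,4) (2,2)
Union (25 distinct): (0,0) (0,1) (0,2) (0,3) (0,4) (1,0) (1,1) (1,2) (1,3) (1,4) (2,0) (2,1) (2,2) (2,3) (2,4) (3,0) (3,1) (3,2) (3,3) (3,4) (4,0) (4,1) (4,2) (4,3) (4,4)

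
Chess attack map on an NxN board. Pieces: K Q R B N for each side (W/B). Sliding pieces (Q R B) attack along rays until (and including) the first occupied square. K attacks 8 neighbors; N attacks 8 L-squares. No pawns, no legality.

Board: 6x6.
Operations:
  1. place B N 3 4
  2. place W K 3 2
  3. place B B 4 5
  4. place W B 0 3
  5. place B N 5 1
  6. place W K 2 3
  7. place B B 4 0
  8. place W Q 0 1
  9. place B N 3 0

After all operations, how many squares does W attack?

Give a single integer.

Answer: 22

Derivation:
Op 1: place BN@(3,4)
Op 2: place WK@(3,2)
Op 3: place BB@(4,5)
Op 4: place WB@(0,3)
Op 5: place BN@(5,1)
Op 6: place WK@(2,3)
Op 7: place BB@(4,0)
Op 8: place WQ@(0,1)
Op 9: place BN@(3,0)
Per-piece attacks for W:
  WQ@(0,1): attacks (0,2) (0,3) (0,0) (1,1) (2,1) (3,1) (4,1) (5,1) (1,2) (2,3) (1,0) [ray(0,1) blocked at (0,3); ray(1,0) blocked at (5,1); ray(1,1) blocked at (2,3)]
  WB@(0,3): attacks (1,4) (2,5) (1,2) (2,1) (3,0) [ray(1,-1) blocked at (3,0)]
  WK@(2,3): attacks (2,4) (2,2) (3,3) (1,3) (3,4) (3,2) (1,4) (1,2)
  WK@(3,2): attacks (3,3) (3,1) (4,2) (2,2) (4,3) (4,1) (2,3) (2,1)
Union (22 distinct): (0,0) (0,2) (0,3) (1,0) (1,1) (1,2) (1,3) (1,4) (2,1) (2,2) (2,3) (2,4) (2,5) (3,0) (3,1) (3,2) (3,3) (3,4) (4,1) (4,2) (4,3) (5,1)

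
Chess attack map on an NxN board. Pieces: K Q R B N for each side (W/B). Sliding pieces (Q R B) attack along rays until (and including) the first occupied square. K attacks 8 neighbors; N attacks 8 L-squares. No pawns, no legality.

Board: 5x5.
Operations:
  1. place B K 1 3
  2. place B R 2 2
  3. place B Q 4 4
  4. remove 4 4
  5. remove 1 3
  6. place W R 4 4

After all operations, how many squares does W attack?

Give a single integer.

Answer: 8

Derivation:
Op 1: place BK@(1,3)
Op 2: place BR@(2,2)
Op 3: place BQ@(4,4)
Op 4: remove (4,4)
Op 5: remove (1,3)
Op 6: place WR@(4,4)
Per-piece attacks for W:
  WR@(4,4): attacks (4,3) (4,2) (4,1) (4,0) (3,4) (2,4) (1,4) (0,4)
Union (8 distinct): (0,4) (1,4) (2,4) (3,4) (4,0) (4,1) (4,2) (4,3)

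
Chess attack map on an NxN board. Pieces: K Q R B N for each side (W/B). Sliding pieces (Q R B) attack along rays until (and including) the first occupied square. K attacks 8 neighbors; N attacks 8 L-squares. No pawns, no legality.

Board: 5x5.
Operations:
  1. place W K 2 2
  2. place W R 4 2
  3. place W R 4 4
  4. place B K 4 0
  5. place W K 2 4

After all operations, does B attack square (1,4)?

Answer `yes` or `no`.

Op 1: place WK@(2,2)
Op 2: place WR@(4,2)
Op 3: place WR@(4,4)
Op 4: place BK@(4,0)
Op 5: place WK@(2,4)
Per-piece attacks for B:
  BK@(4,0): attacks (4,1) (3,0) (3,1)
B attacks (1,4): no

Answer: no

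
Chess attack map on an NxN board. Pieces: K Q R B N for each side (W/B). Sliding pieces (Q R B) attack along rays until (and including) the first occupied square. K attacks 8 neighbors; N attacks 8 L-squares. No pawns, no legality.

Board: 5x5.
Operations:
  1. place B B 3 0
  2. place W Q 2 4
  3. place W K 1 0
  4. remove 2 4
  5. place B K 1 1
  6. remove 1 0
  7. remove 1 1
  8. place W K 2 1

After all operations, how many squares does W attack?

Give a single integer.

Answer: 8

Derivation:
Op 1: place BB@(3,0)
Op 2: place WQ@(2,4)
Op 3: place WK@(1,0)
Op 4: remove (2,4)
Op 5: place BK@(1,1)
Op 6: remove (1,0)
Op 7: remove (1,1)
Op 8: place WK@(2,1)
Per-piece attacks for W:
  WK@(2,1): attacks (2,2) (2,0) (3,1) (1,1) (3,2) (3,0) (1,2) (1,0)
Union (8 distinct): (1,0) (1,1) (1,2) (2,0) (2,2) (3,0) (3,1) (3,2)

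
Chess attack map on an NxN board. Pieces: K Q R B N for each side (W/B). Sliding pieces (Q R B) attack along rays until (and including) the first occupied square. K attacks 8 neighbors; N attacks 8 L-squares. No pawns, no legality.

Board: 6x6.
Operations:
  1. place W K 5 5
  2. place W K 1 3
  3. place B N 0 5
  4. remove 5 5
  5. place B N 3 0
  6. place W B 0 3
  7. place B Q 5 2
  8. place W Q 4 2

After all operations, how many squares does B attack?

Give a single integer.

Answer: 15

Derivation:
Op 1: place WK@(5,5)
Op 2: place WK@(1,3)
Op 3: place BN@(0,5)
Op 4: remove (5,5)
Op 5: place BN@(3,0)
Op 6: place WB@(0,3)
Op 7: place BQ@(5,2)
Op 8: place WQ@(4,2)
Per-piece attacks for B:
  BN@(0,5): attacks (1,3) (2,4)
  BN@(3,0): attacks (4,2) (5,1) (2,2) (1,1)
  BQ@(5,2): attacks (5,3) (5,4) (5,5) (5,1) (5,0) (4,2) (4,3) (3,4) (2,5) (4,1) (3,0) [ray(-1,0) blocked at (4,2); ray(-1,-1) blocked at (3,0)]
Union (15 distinct): (1,1) (1,3) (2,2) (2,4) (2,5) (3,0) (3,4) (4,1) (4,2) (4,3) (5,0) (5,1) (5,3) (5,4) (5,5)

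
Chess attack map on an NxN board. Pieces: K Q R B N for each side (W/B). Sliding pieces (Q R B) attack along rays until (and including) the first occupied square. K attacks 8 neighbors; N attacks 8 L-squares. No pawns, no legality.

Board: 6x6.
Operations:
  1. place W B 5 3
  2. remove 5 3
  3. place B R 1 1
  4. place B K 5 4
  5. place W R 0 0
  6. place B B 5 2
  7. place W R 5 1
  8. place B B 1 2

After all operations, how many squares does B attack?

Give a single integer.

Op 1: place WB@(5,3)
Op 2: remove (5,3)
Op 3: place BR@(1,1)
Op 4: place BK@(5,4)
Op 5: place WR@(0,0)
Op 6: place BB@(5,2)
Op 7: place WR@(5,1)
Op 8: place BB@(1,2)
Per-piece attacks for B:
  BR@(1,1): attacks (1,2) (1,0) (2,1) (3,1) (4,1) (5,1) (0,1) [ray(0,1) blocked at (1,2); ray(1,0) blocked at (5,1)]
  BB@(1,2): attacks (2,3) (3,4) (4,5) (2,1) (3,0) (0,3) (0,1)
  BB@(5,2): attacks (4,3) (3,4) (2,5) (4,1) (3,0)
  BK@(5,4): attacks (5,5) (5,3) (4,4) (4,5) (4,3)
Union (17 distinct): (0,1) (0,3) (1,0) (1,2) (2,1) (2,3) (2,5) (3,0) (3,1) (3,4) (4,1) (4,3) (4,4) (4,5) (5,1) (5,3) (5,5)

Answer: 17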